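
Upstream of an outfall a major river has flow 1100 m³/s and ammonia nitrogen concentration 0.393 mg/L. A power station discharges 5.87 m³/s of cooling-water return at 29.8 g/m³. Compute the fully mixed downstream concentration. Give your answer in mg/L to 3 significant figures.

Flow-weighted mixing gives C = (5.87·29.8 + 1100·0.393) / (5.87 + 1100) = 607.2/1106 = 0.5491 mg/L.

0.549 mg/L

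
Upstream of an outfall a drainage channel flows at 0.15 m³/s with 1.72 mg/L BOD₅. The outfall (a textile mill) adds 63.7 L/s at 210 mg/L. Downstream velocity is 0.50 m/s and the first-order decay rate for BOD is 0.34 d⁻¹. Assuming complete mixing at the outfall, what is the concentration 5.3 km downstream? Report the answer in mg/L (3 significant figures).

63.7 L/s = 0.0637 m³/s.
After complete mixing, C₀ = (0.0637·210 + 0.15·1.72) / 0.2137 = 63.8 mg/L.
Travel time t = 5300 m / 0.50 m/s = 1.06e+04 s = 0.1227 d.
C = 63.8·exp(−0.34·0.1227) = 63.8·0.9591 = 61.2 mg/L.

61.2 mg/L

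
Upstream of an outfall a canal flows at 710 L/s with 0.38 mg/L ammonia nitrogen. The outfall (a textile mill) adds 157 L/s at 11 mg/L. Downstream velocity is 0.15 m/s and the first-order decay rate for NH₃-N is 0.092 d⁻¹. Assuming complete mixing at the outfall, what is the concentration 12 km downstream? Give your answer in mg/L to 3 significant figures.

157 L/s = 0.157 m³/s.
710 L/s = 0.71 m³/s.
After complete mixing, C₀ = (0.157·11 + 0.71·0.38) / 0.867 = 2.303 mg/L.
Travel time t = 1.2e+04 m / 0.15 m/s = 8e+04 s = 0.9259 d.
C = 2.303·exp(−0.092·0.9259) = 2.303·0.9183 = 2.115 mg/L.

2.12 mg/L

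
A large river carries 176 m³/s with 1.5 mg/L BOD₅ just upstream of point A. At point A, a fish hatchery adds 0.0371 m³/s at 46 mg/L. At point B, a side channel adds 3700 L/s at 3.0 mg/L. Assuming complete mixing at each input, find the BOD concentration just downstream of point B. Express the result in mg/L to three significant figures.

After input A: C = (176·1.5 + 0.0371·46) / 176 = 1.509 mg/L.
3700 L/s = 3.7 m³/s.
After input B: C = (176·1.509 + 3.7·3) / 179.7 = 1.54 mg/L.

1.54 mg/L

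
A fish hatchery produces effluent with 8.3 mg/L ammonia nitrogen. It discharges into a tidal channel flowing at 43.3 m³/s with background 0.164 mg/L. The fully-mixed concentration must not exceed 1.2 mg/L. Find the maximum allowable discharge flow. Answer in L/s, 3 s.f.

6320 L/s

Mass balance at complete mixing: C_std·(Q_w + Q_r) = Q_w·C_e + Q_r·C_b.
Rearranging, Q_w = Q_r·(C_std − C_b)/(C_e − C_std) = 43.3·(1.2 − 0.164) / (8.3 − 1.2) = 6.318 m³/s.
= 6318 L/s.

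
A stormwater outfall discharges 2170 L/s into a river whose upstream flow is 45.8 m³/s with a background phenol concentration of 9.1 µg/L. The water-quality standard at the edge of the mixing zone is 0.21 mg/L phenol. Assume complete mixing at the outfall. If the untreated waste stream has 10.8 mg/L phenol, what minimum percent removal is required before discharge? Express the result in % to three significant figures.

2170 L/s = 2.17 m³/s.
9.1 µg/L = 0.0091 mg/L.
Mass balance: 0.21·47.97 = 2.17·Cₑ + 45.8·0.0091.
Cₑ = (10.07 − 0.4168) / 2.17 = 4.45 mg/L.
Required removal = 1 − 4.45/10.8 = 58.79 %.

58.8 %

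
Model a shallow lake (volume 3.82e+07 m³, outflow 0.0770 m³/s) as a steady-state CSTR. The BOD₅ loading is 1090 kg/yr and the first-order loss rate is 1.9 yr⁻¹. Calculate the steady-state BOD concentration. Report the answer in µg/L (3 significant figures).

14.5 µg/L

Outflow Q = 0.0770 m³/s × 3.156e+07 s/yr = 2.43e+06 m³/yr.
Steady-state CSTR mass balance: W = Q·C + k·V·C, so C = W/(Q + kV).
Q + kV = 2.43e+06 + 1.9·3.82e+07 = 7.501e+07 m³/yr.
C = 1090/7.501e+07 = 1.453e-05 kg/m³ = 0.01453 mg/L = 14.53 µg/L.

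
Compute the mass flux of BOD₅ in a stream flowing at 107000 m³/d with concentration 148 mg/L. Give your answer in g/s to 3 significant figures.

183 g/s

107000 m³/d = 1.238 m³/s.
Mass flux = Q·C = 1.238 m³/s × 148 g/m³ = 183.3 g/s.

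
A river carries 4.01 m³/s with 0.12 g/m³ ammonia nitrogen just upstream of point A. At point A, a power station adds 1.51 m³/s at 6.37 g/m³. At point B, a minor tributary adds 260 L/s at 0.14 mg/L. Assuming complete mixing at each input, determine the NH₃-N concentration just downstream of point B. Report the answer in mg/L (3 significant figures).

1.75 mg/L

After input A: C = (4.01·0.12 + 1.51·6.37) / 5.52 = 1.83 mg/L.
260 L/s = 0.26 m³/s.
After input B: C = (5.52·1.83 + 0.26·0.14) / 5.78 = 1.754 mg/L.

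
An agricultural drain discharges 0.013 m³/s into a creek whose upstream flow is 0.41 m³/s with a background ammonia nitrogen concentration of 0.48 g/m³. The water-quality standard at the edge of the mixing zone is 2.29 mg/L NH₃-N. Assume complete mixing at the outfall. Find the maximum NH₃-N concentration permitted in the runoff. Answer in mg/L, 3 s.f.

59.4 mg/L

Mass balance: 2.29·0.423 = 0.013·Cₑ + 0.41·0.48.
Cₑ = (0.9687 − 0.1968) / 0.013 = 59.37 mg/L.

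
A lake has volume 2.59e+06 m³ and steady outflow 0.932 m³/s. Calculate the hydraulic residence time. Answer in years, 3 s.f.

Q = 0.932 m³/s × 3.156e+07 s/yr = 2.941e+07 m³/yr.
Hydraulic residence time τ = V/Q = 2.59e+06/2.941e+07 = 0.08806 yr.

0.0881 yr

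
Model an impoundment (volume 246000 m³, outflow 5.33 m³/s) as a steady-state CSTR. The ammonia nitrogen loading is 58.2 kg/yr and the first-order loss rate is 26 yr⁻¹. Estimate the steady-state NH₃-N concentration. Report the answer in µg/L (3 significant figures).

Outflow Q = 5.33 m³/s × 3.156e+07 s/yr = 1.682e+08 m³/yr.
Steady-state CSTR mass balance: W = Q·C + k·V·C, so C = W/(Q + kV).
Q + kV = 1.682e+08 + 26·246000 = 1.746e+08 m³/yr.
C = 58.2/1.746e+08 = 3.333e-07 kg/m³ = 0.0003333 mg/L = 0.3333 µg/L.

0.333 µg/L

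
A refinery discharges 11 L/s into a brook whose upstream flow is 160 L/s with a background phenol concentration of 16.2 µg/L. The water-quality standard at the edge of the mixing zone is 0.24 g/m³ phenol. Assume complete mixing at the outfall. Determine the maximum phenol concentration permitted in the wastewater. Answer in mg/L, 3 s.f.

3.50 mg/L

11 L/s = 0.011 m³/s.
160 L/s = 0.16 m³/s.
16.2 µg/L = 0.0162 mg/L.
Mass balance: 0.24·0.171 = 0.011·Cₑ + 0.16·0.0162.
Cₑ = (0.04104 − 0.002592) / 0.011 = 3.495 mg/L.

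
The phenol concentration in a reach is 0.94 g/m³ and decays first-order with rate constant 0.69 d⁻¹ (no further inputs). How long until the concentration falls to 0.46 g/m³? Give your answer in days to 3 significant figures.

1.04 d

t = ln(C₀/C)/k = ln(0.94/0.46)/0.69 = 0.7147/0.69 = 1.036 d.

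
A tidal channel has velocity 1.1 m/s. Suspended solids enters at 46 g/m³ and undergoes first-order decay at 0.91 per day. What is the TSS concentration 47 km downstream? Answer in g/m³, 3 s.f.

29.3 g/m³

Travel time t = 47 km / 1.1 m/s = 4.7e+04/1.1 = 4.273e+04 s = 0.4945 d.
First-order decay: C = 46·exp(−0.91·0.4945) = 46·0.6376 = 29.33 g/m³.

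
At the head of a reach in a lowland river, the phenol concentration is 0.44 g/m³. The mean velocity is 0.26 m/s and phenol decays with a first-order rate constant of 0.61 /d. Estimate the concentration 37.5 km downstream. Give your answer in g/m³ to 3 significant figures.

0.159 g/m³

Travel time t = 37.5 km / 0.26 m/s = 3.75e+04/0.26 = 1.442e+05 s = 1.669 d.
First-order decay: C = 0.44·exp(−0.61·1.669) = 0.44·0.3612 = 0.1589 g/m³.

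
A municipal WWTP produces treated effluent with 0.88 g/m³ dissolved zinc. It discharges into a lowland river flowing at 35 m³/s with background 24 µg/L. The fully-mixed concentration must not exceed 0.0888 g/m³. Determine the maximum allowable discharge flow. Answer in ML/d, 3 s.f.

248 ML/d

24 µg/L = 0.024 mg/L.
Mass balance at complete mixing: C_std·(Q_w + Q_r) = Q_w·C_e + Q_r·C_b.
Rearranging, Q_w = Q_r·(C_std − C_b)/(C_e − C_std) = 35·(0.0888 − 0.024) / (0.88 − 0.0888) = 2.867 m³/s.
= 247.7 ML/d.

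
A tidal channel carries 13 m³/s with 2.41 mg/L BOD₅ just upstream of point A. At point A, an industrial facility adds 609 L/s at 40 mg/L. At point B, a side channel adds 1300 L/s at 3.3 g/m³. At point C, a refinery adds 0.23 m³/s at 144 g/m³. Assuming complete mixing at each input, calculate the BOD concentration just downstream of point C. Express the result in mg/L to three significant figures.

6.15 mg/L

609 L/s = 0.609 m³/s.
After input A: C = (13·2.41 + 0.609·40) / 13.61 = 4.092 mg/L.
1300 L/s = 1.3 m³/s.
After input B: C = (13.61·4.092 + 1.3·3.3) / 14.91 = 4.023 mg/L.
After input C: C = (14.91·4.023 + 0.23·144) / 15.14 = 6.15 mg/L.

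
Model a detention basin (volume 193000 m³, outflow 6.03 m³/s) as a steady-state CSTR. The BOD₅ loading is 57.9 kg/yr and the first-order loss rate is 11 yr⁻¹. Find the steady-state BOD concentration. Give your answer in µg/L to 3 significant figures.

0.301 µg/L

Outflow Q = 6.03 m³/s × 3.156e+07 s/yr = 1.903e+08 m³/yr.
Steady-state CSTR mass balance: W = Q·C + k·V·C, so C = W/(Q + kV).
Q + kV = 1.903e+08 + 11·193000 = 1.924e+08 m³/yr.
C = 57.9/1.924e+08 = 3.009e-07 kg/m³ = 0.0003009 mg/L = 0.3009 µg/L.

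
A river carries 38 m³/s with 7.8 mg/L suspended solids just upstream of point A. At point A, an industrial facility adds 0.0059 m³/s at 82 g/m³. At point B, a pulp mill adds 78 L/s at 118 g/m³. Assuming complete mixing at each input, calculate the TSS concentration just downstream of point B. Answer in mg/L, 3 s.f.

After input A: C = (38·7.8 + 0.0059·82) / 38.01 = 7.812 mg/L.
78 L/s = 0.078 m³/s.
After input B: C = (38.01·7.812 + 0.078·118) / 38.08 = 8.037 mg/L.

8.04 mg/L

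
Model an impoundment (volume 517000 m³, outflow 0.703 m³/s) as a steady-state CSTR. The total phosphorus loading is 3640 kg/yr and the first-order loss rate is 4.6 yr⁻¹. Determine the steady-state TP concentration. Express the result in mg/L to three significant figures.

Outflow Q = 0.703 m³/s × 3.156e+07 s/yr = 2.218e+07 m³/yr.
Steady-state CSTR mass balance: W = Q·C + k·V·C, so C = W/(Q + kV).
Q + kV = 2.218e+07 + 4.6·517000 = 2.456e+07 m³/yr.
C = 3640/2.456e+07 = 0.0001482 kg/m³ = 0.1482 mg/L.

0.148 mg/L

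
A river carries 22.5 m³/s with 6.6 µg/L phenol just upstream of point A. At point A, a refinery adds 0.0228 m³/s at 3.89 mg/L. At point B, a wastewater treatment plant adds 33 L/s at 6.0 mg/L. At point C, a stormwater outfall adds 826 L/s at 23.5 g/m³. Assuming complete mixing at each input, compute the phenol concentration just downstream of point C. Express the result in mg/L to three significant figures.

0.849 mg/L

6.6 µg/L = 0.0066 mg/L.
After input A: C = (22.5·0.0066 + 0.0228·3.89) / 22.52 = 0.01053 mg/L.
33 L/s = 0.033 m³/s.
After input B: C = (22.52·0.01053 + 0.033·6) / 22.56 = 0.01929 mg/L.
826 L/s = 0.826 m³/s.
After input C: C = (22.56·0.01929 + 0.826·23.5) / 23.38 = 0.8488 mg/L.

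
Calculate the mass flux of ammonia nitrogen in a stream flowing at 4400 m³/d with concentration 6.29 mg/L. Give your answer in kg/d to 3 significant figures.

27.7 kg/d

4400 m³/d = 0.05093 m³/s.
Mass flux = Q·C = 0.05093 m³/s × 6.29 g/m³ = 0.3203 g/s.
= 0.3203 g/s × 86.4 = 27.68 kg/d.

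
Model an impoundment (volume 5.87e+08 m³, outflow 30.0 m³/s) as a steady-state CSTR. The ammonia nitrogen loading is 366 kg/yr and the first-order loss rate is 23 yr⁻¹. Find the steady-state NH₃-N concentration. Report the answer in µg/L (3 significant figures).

0.0253 µg/L

Outflow Q = 30.0 m³/s × 3.156e+07 s/yr = 9.467e+08 m³/yr.
Steady-state CSTR mass balance: W = Q·C + k·V·C, so C = W/(Q + kV).
Q + kV = 9.467e+08 + 23·5.87e+08 = 1.445e+10 m³/yr.
C = 366/1.445e+10 = 2.533e-08 kg/m³ = 2.533e-05 mg/L = 0.02533 µg/L.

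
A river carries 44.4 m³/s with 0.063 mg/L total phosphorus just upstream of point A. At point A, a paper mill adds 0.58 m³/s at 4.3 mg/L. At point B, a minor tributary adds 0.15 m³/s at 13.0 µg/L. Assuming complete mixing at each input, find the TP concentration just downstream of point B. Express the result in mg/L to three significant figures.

After input A: C = (44.4·0.063 + 0.58·4.3) / 44.98 = 0.1176 mg/L.
13.0 µg/L = 0.013 mg/L.
After input B: C = (44.98·0.1176 + 0.15·0.013) / 45.13 = 0.1173 mg/L.

0.117 mg/L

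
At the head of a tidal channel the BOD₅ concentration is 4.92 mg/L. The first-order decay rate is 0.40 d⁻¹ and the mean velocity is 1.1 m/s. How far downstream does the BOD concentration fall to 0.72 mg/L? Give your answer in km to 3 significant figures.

457 km

From C = C₀·e^(−kt), t = ln(C₀/C)/k = ln(4.92/0.72)/0.40 = 1.922/0.40 = 4.805 d.
Distance = v·t = 1.1 m/s × 4.151e+05 s = 4.566e+05 m = 456.6 km.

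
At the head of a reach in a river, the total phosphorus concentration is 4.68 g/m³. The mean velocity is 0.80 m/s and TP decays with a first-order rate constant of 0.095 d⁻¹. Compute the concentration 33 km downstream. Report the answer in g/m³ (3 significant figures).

Travel time t = 33 km / 0.80 m/s = 3.3e+04/0.80 = 4.125e+04 s = 0.4774 d.
First-order decay: C = 4.68·exp(−0.095·0.4774) = 4.68·0.9557 = 4.472 g/m³.

4.47 g/m³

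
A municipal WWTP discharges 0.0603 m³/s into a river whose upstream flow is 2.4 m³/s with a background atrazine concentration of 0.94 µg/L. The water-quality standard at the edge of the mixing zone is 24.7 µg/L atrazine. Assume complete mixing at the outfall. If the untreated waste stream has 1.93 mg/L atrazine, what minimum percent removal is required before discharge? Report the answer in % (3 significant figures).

49.7 %

0.94 µg/L = 0.00094 mg/L.
24.7 µg/L = 0.0247 mg/L.
Mass balance: 0.0247·2.46 = 0.0603·Cₑ + 2.4·0.00094.
Cₑ = (0.06077 − 0.002256) / 0.0603 = 0.9704 mg/L.
Required removal = 1 − 0.9704/1.93 = 49.72 %.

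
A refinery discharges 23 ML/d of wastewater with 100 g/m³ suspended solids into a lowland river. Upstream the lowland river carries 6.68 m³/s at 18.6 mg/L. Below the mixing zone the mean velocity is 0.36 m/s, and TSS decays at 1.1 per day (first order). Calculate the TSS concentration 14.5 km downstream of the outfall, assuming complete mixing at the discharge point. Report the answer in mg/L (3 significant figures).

13.0 mg/L

23 ML/d = 0.2662 m³/s.
After complete mixing, C₀ = (0.2662·100 + 6.68·18.6) / 6.946 = 21.72 mg/L.
Travel time t = 1.45e+04 m / 0.36 m/s = 4.028e+04 s = 0.4662 d.
C = 21.72·exp(−1.1·0.4662) = 21.72·0.5988 = 13.01 mg/L.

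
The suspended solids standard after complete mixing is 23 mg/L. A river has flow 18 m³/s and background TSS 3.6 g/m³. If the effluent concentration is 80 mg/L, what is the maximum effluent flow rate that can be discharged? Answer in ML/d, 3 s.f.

Mass balance at complete mixing: C_std·(Q_w + Q_r) = Q_w·C_e + Q_r·C_b.
Rearranging, Q_w = Q_r·(C_std − C_b)/(C_e − C_std) = 18·(23 − 3.6) / (80 − 23) = 6.126 m³/s.
= 529.3 ML/d.

529 ML/d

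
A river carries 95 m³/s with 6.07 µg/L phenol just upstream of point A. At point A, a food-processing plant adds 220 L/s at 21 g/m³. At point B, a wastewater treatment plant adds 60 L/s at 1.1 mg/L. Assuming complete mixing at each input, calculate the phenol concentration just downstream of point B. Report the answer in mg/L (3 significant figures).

0.0552 mg/L

6.07 µg/L = 0.00607 mg/L.
220 L/s = 0.22 m³/s.
After input A: C = (95·0.00607 + 0.22·21) / 95.22 = 0.05458 mg/L.
60 L/s = 0.06 m³/s.
After input B: C = (95.22·0.05458 + 0.06·1.1) / 95.28 = 0.05523 mg/L.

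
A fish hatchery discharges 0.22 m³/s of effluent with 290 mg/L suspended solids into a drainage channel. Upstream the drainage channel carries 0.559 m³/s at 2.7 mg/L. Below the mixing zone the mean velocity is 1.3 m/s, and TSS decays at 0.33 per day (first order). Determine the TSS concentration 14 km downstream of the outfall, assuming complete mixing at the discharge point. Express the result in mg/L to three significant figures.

After complete mixing, C₀ = (0.22·290 + 0.559·2.7) / 0.779 = 83.84 mg/L.
Travel time t = 1.4e+04 m / 1.3 m/s = 1.077e+04 s = 0.1246 d.
C = 83.84·exp(−0.33·0.1246) = 83.84·0.9597 = 80.46 mg/L.

80.5 mg/L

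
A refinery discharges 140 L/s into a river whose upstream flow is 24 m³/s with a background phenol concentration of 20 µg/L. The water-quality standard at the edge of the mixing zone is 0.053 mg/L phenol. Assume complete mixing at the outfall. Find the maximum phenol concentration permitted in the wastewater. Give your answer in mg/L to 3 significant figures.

140 L/s = 0.14 m³/s.
20 µg/L = 0.02 mg/L.
Mass balance: 0.053·24.14 = 0.14·Cₑ + 24·0.02.
Cₑ = (1.279 − 0.48) / 0.14 = 5.71 mg/L.

5.71 mg/L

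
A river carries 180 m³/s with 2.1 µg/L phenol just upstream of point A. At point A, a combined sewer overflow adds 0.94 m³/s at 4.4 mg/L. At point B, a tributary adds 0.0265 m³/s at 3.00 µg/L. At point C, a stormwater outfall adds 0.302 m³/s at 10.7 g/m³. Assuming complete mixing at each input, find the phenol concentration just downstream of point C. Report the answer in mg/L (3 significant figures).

0.0427 mg/L

2.1 µg/L = 0.0021 mg/L.
After input A: C = (180·0.0021 + 0.94·4.4) / 180.9 = 0.02495 mg/L.
3.00 µg/L = 0.003 mg/L.
After input B: C = (180.9·0.02495 + 0.0265·0.003) / 181 = 0.02494 mg/L.
After input C: C = (181·0.02494 + 0.302·10.7) / 181.3 = 0.04273 mg/L.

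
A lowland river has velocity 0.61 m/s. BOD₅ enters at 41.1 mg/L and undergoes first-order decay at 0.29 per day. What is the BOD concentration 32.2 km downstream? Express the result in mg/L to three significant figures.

34.4 mg/L

Travel time t = 32.2 km / 0.61 m/s = 3.22e+04/0.61 = 5.279e+04 s = 0.611 d.
First-order decay: C = 41.1·exp(−0.29·0.611) = 41.1·0.8376 = 34.43 mg/L.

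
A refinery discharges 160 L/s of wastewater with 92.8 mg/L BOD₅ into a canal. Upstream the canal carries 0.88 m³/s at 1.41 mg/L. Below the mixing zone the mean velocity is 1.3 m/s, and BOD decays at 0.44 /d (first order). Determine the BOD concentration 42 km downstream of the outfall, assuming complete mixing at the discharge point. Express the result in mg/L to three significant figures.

160 L/s = 0.16 m³/s.
After complete mixing, C₀ = (0.16·92.8 + 0.88·1.41) / 1.04 = 15.47 mg/L.
Travel time t = 4.2e+04 m / 1.3 m/s = 3.231e+04 s = 0.3739 d.
C = 15.47·exp(−0.44·0.3739) = 15.47·0.8483 = 13.12 mg/L.

13.1 mg/L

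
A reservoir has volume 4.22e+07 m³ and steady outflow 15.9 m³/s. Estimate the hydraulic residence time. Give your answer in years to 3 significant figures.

Q = 15.9 m³/s × 3.156e+07 s/yr = 5.018e+08 m³/yr.
Hydraulic residence time τ = V/Q = 4.22e+07/5.018e+08 = 0.0841 yr.

0.0841 yr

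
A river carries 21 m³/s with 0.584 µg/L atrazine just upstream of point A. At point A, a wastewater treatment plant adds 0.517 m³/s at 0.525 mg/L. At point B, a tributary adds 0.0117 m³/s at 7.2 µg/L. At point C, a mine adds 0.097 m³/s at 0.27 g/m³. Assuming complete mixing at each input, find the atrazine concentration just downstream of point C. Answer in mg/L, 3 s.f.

0.0143 mg/L

0.584 µg/L = 0.000584 mg/L.
After input A: C = (21·0.000584 + 0.517·0.525) / 21.52 = 0.01318 mg/L.
7.2 µg/L = 0.0072 mg/L.
After input B: C = (21.52·0.01318 + 0.0117·0.0072) / 21.53 = 0.01318 mg/L.
After input C: C = (21.53·0.01318 + 0.097·0.27) / 21.63 = 0.01433 mg/L.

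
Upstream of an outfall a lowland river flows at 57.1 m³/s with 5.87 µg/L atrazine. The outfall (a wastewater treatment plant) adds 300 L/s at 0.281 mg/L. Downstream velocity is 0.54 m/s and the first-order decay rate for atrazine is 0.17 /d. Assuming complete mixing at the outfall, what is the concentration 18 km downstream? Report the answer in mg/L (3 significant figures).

0.00684 mg/L

300 L/s = 0.3 m³/s.
5.87 µg/L = 0.00587 mg/L.
After complete mixing, C₀ = (0.3·0.281 + 57.1·0.00587) / 57.4 = 0.007308 mg/L.
Travel time t = 1.8e+04 m / 0.54 m/s = 3.333e+04 s = 0.3858 d.
C = 0.007308·exp(−0.17·0.3858) = 0.007308·0.9365 = 0.006844 mg/L.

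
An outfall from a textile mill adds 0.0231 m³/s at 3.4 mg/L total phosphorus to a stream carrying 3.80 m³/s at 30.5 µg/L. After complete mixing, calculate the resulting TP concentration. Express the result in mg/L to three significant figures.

0.0509 mg/L

30.5 µg/L = 0.0305 mg/L.
By mass balance at complete mixing, C = (0.0231·3.4 + 3.8·0.0305) / (0.0231 + 3.8) = 0.1944/3.823 = 0.05086 mg/L.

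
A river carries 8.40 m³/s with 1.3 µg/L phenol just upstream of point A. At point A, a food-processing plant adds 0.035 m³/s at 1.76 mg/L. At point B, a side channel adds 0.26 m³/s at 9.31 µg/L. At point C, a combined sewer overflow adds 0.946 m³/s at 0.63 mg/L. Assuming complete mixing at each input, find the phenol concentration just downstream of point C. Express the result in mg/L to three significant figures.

1.3 µg/L = 0.0013 mg/L.
After input A: C = (8.4·0.0013 + 0.035·1.76) / 8.435 = 0.008598 mg/L.
9.31 µg/L = 0.00931 mg/L.
After input B: C = (8.435·0.008598 + 0.26·0.00931) / 8.695 = 0.008619 mg/L.
After input C: C = (8.695·0.008619 + 0.946·0.63) / 9.641 = 0.06959 mg/L.

0.0696 mg/L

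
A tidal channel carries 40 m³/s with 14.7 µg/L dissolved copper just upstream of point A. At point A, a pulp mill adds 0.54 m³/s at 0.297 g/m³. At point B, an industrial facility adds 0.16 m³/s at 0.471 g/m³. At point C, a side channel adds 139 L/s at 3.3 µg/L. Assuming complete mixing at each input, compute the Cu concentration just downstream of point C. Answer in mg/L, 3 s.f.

14.7 µg/L = 0.0147 mg/L.
After input A: C = (40·0.0147 + 0.54·0.297) / 40.54 = 0.01846 mg/L.
After input B: C = (40.54·0.01846 + 0.16·0.471) / 40.7 = 0.02024 mg/L.
139 L/s = 0.139 m³/s.
3.3 µg/L = 0.0033 mg/L.
After input C: C = (40.7·0.02024 + 0.139·0.0033) / 40.84 = 0.02018 mg/L.

0.0202 mg/L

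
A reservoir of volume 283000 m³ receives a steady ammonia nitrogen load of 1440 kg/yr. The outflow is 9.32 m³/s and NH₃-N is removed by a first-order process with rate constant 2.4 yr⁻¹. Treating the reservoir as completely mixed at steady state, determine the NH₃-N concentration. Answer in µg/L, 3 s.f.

4.88 µg/L

Outflow Q = 9.32 m³/s × 3.156e+07 s/yr = 2.941e+08 m³/yr.
Steady-state CSTR mass balance: W = Q·C + k·V·C, so C = W/(Q + kV).
Q + kV = 2.941e+08 + 2.4·283000 = 2.948e+08 m³/yr.
C = 1440/2.948e+08 = 4.885e-06 kg/m³ = 0.004885 mg/L = 4.885 µg/L.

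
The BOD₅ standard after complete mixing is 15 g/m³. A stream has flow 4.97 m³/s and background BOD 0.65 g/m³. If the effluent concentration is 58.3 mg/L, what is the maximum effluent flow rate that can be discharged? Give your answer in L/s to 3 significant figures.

1650 L/s

Mass balance at complete mixing: C_std·(Q_w + Q_r) = Q_w·C_e + Q_r·C_b.
Rearranging, Q_w = Q_r·(C_std − C_b)/(C_e − C_std) = 4.97·(15 − 0.65) / (58.3 − 15) = 1.647 m³/s.
= 1647 L/s.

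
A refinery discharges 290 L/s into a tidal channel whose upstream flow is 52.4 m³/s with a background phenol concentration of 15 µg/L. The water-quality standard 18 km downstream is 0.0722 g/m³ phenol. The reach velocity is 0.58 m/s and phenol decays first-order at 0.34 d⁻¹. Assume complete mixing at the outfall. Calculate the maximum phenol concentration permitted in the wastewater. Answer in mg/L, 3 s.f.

12.1 mg/L

290 L/s = 0.29 m³/s.
15 µg/L = 0.015 mg/L.
Travel time to the compliance point: t = 1.8e+04/0.58 = 3.103e+04 s = 0.3592 d; decay factor exp(−0.34·0.3592) = 0.885.
So the concentration just after mixing may be at most 0.0722/0.885 = 0.08158 mg/L.
Mass balance: 0.08158·52.69 = 0.29·Cₑ + 52.4·0.015.
Cₑ = (4.298 − 0.786) / 0.29 = 12.11 mg/L.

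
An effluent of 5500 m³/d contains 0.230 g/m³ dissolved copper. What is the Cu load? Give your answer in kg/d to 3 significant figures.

5500 m³/d = 0.06366 m³/s.
Mass flux = Q·C = 0.06366 m³/s × 0.23 g/m³ = 0.01464 g/s.
= 0.01464 g/s × 86.4 = 1.265 kg/d.

1.27 kg/d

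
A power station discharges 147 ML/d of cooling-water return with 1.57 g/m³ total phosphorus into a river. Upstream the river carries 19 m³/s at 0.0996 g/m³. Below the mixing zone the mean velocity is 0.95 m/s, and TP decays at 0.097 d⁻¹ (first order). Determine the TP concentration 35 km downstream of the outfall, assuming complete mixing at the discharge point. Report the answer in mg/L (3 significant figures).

0.212 mg/L

147 ML/d = 1.701 m³/s.
After complete mixing, C₀ = (1.701·1.57 + 19·0.0996) / 20.7 = 0.2204 mg/L.
Travel time t = 3.5e+04 m / 0.95 m/s = 3.684e+04 s = 0.4264 d.
C = 0.2204·exp(−0.097·0.4264) = 0.2204·0.9595 = 0.2115 mg/L.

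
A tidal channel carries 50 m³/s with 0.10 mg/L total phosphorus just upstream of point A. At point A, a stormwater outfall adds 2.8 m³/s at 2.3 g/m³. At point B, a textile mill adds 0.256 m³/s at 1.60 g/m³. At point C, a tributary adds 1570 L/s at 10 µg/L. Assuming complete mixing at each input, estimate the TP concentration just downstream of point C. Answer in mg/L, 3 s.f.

0.217 mg/L

After input A: C = (50·0.1 + 2.8·2.3) / 52.8 = 0.2167 mg/L.
After input B: C = (52.8·0.2167 + 0.256·1.6) / 53.06 = 0.2233 mg/L.
1570 L/s = 1.57 m³/s.
10 µg/L = 0.01 mg/L.
After input C: C = (53.06·0.2233 + 1.57·0.01) / 54.63 = 0.2172 mg/L.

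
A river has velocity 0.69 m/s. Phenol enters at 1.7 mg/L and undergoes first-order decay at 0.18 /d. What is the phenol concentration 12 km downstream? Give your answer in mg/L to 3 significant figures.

Travel time t = 12 km / 0.69 m/s = 1.2e+04/0.69 = 1.739e+04 s = 0.2013 d.
First-order decay: C = 1.7·exp(−0.18·0.2013) = 1.7·0.9644 = 1.64 mg/L.

1.64 mg/L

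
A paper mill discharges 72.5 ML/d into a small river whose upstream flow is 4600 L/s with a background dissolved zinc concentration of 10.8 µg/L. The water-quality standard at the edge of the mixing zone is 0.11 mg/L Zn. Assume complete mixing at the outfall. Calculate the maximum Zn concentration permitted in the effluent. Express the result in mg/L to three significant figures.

72.5 ML/d = 0.8391 m³/s.
4600 L/s = 4.6 m³/s.
10.8 µg/L = 0.0108 mg/L.
Mass balance: 0.11·5.439 = 0.8391·Cₑ + 4.6·0.0108.
Cₑ = (0.5983 − 0.04968) / 0.8391 = 0.6538 mg/L.

0.654 mg/L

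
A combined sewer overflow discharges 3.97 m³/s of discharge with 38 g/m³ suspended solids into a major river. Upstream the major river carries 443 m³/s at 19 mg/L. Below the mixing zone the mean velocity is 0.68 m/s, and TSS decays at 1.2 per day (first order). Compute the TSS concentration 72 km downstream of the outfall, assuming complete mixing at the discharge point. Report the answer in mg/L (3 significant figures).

4.40 mg/L

After complete mixing, C₀ = (3.97·38 + 443·19) / 447 = 19.17 mg/L.
Travel time t = 7.2e+04 m / 0.68 m/s = 1.059e+05 s = 1.225 d.
C = 19.17·exp(−1.2·1.225) = 19.17·0.2298 = 4.405 mg/L.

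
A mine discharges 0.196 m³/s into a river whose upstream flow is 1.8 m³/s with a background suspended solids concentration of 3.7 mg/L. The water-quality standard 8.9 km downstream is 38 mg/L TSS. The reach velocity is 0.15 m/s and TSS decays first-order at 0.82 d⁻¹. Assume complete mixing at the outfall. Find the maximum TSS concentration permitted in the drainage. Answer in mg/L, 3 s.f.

646 mg/L

Travel time to the compliance point: t = 8900/0.15 = 5.933e+04 s = 0.6867 d; decay factor exp(−0.82·0.6867) = 0.5694.
So the concentration just after mixing may be at most 38/0.5694 = 66.73 mg/L.
Mass balance: 66.73·1.996 = 0.196·Cₑ + 1.8·3.7.
Cₑ = (133.2 − 6.66) / 0.196 = 645.6 mg/L.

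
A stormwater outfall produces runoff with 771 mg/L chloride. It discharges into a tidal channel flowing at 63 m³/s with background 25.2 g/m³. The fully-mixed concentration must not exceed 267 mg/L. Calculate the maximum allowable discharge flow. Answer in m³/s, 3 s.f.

30.2 m³/s

Mass balance at complete mixing: C_std·(Q_w + Q_r) = Q_w·C_e + Q_r·C_b.
Rearranging, Q_w = Q_r·(C_std − C_b)/(C_e − C_std) = 63·(267 − 25.2) / (771 − 267) = 30.23 m³/s.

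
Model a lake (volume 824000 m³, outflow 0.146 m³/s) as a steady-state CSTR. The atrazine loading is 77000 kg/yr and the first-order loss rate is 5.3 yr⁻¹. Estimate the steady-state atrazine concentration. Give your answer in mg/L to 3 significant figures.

8.58 mg/L

Outflow Q = 0.146 m³/s × 3.156e+07 s/yr = 4.607e+06 m³/yr.
Steady-state CSTR mass balance: W = Q·C + k·V·C, so C = W/(Q + kV).
Q + kV = 4.607e+06 + 5.3·824000 = 8.975e+06 m³/yr.
C = 77000/8.975e+06 = 0.00858 kg/m³ = 8.58 mg/L.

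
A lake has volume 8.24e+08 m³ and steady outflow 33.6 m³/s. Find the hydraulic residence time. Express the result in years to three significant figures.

Q = 33.6 m³/s × 3.156e+07 s/yr = 1.06e+09 m³/yr.
Hydraulic residence time τ = V/Q = 8.24e+08/1.06e+09 = 0.7771 yr.

0.777 yr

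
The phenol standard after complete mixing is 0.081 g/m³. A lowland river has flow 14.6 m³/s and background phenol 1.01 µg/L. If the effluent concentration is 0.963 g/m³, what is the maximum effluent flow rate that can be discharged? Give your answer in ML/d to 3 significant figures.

1.01 µg/L = 0.00101 mg/L.
Mass balance at complete mixing: C_std·(Q_w + Q_r) = Q_w·C_e + Q_r·C_b.
Rearranging, Q_w = Q_r·(C_std − C_b)/(C_e − C_std) = 14.6·(0.081 − 0.00101) / (0.963 − 0.081) = 1.324 m³/s.
= 114.4 ML/d.

114 ML/d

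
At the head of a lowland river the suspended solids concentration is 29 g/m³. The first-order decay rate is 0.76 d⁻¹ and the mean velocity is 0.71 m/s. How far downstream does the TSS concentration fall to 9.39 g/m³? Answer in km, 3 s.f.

91.0 km

From C = C₀·e^(−kt), t = ln(C₀/C)/k = ln(29/9.39)/0.76 = 1.128/0.76 = 1.484 d.
Distance = v·t = 0.71 m/s × 1.282e+05 s = 9.102e+04 m = 91.02 km.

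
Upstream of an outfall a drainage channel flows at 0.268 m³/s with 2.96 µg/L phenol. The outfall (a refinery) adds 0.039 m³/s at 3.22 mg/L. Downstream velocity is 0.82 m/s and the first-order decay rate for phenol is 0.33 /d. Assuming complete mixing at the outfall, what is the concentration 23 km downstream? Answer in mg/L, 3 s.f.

0.370 mg/L

2.96 µg/L = 0.00296 mg/L.
After complete mixing, C₀ = (0.039·3.22 + 0.268·0.00296) / 0.307 = 0.4116 mg/L.
Travel time t = 2.3e+04 m / 0.82 m/s = 2.805e+04 s = 0.3246 d.
C = 0.4116·exp(−0.33·0.3246) = 0.4116·0.8984 = 0.3698 mg/L.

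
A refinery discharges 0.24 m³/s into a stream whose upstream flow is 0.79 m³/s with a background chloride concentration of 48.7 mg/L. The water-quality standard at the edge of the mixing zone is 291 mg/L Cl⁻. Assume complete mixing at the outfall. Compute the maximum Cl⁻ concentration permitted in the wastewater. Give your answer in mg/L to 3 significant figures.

1090 mg/L

Mass balance: 291·1.03 = 0.24·Cₑ + 0.79·48.7.
Cₑ = (299.7 − 38.47) / 0.24 = 1089 mg/L.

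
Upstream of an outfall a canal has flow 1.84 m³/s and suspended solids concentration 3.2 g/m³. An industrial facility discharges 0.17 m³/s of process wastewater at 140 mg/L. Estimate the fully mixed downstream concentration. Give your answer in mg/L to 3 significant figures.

14.8 mg/L

By mass balance at complete mixing, C = (0.17·140 + 1.84·3.2) / (0.17 + 1.84) = 29.69/2.01 = 14.77 mg/L.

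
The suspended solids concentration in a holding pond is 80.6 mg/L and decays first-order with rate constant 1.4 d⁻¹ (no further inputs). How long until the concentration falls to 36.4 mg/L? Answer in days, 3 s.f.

0.568 d

t = ln(C₀/C)/k = ln(80.6/36.4)/1.4 = 0.7949/1.4 = 0.5678 d.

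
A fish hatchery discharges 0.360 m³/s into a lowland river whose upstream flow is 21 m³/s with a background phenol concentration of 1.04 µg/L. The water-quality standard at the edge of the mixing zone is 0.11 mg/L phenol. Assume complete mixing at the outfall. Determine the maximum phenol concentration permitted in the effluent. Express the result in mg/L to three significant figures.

6.47 mg/L

1.04 µg/L = 0.00104 mg/L.
Mass balance: 0.11·21.36 = 0.36·Cₑ + 21·0.00104.
Cₑ = (2.35 − 0.02184) / 0.36 = 6.466 mg/L.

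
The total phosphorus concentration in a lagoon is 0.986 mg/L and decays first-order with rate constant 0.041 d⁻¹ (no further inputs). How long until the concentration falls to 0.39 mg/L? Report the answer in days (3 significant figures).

22.6 d

t = ln(C₀/C)/k = ln(0.986/0.39)/0.041 = 0.9275/0.041 = 22.62 d.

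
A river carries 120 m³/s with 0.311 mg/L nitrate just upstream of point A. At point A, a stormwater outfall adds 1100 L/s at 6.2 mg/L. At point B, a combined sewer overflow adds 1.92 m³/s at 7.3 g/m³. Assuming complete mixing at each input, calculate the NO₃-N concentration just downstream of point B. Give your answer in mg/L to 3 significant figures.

1100 L/s = 1.1 m³/s.
After input A: C = (120·0.311 + 1.1·6.2) / 121.1 = 0.3645 mg/L.
After input B: C = (121.1·0.3645 + 1.92·7.3) / 123 = 0.4727 mg/L.

0.473 mg/L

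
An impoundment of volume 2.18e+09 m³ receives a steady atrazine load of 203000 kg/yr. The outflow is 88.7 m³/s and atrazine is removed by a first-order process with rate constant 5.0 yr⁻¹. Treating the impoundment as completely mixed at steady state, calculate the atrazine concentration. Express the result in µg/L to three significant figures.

14.8 µg/L

Outflow Q = 88.7 m³/s × 3.156e+07 s/yr = 2.799e+09 m³/yr.
Steady-state CSTR mass balance: W = Q·C + k·V·C, so C = W/(Q + kV).
Q + kV = 2.799e+09 + 5.0·2.18e+09 = 1.37e+10 m³/yr.
C = 203000/1.37e+10 = 1.482e-05 kg/m³ = 0.01482 mg/L = 14.82 µg/L.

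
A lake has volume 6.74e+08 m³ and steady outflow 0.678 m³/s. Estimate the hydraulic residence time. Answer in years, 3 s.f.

Q = 0.678 m³/s × 3.156e+07 s/yr = 2.14e+07 m³/yr.
Hydraulic residence time τ = V/Q = 6.74e+08/2.14e+07 = 31.5 yr.

31.5 yr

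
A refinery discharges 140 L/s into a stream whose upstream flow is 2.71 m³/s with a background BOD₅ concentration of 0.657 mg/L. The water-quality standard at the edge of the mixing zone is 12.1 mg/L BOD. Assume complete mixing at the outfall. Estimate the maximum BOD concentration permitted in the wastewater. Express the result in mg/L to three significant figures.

140 L/s = 0.14 m³/s.
Mass balance: 12.1·2.85 = 0.14·Cₑ + 2.71·0.657.
Cₑ = (34.48 − 1.78) / 0.14 = 233.6 mg/L.

234 mg/L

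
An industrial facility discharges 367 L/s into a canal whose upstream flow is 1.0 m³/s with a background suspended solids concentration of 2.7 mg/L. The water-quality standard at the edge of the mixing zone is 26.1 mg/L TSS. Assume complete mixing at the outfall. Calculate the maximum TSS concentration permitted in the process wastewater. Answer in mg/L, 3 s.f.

367 L/s = 0.367 m³/s.
Mass balance: 26.1·1.367 = 0.367·Cₑ + 1·2.7.
Cₑ = (35.68 − 2.7) / 0.367 = 89.86 mg/L.

89.9 mg/L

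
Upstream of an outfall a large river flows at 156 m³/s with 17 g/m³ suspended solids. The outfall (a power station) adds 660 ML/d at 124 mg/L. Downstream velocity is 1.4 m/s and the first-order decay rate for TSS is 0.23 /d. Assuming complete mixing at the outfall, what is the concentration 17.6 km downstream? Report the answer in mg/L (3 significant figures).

21.3 mg/L

660 ML/d = 7.639 m³/s.
After complete mixing, C₀ = (7.639·124 + 156·17) / 163.6 = 21.99 mg/L.
Travel time t = 1.76e+04 m / 1.4 m/s = 1.257e+04 s = 0.1455 d.
C = 21.99·exp(−0.23·0.1455) = 21.99·0.9671 = 21.27 mg/L.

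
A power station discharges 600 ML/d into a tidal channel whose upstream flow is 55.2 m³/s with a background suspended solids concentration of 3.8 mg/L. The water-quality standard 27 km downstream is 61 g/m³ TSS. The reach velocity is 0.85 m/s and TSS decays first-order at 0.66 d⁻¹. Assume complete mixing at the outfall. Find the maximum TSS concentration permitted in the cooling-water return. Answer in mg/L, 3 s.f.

600 ML/d = 6.944 m³/s.
Travel time to the compliance point: t = 2.7e+04/0.85 = 3.176e+04 s = 0.3676 d; decay factor exp(−0.66·0.3676) = 0.7845.
So the concentration just after mixing may be at most 61/0.7845 = 77.75 mg/L.
Mass balance: 77.75·62.14 = 6.944·Cₑ + 55.2·3.8.
Cₑ = (4832 − 209.8) / 6.944 = 665.6 mg/L.

666 mg/L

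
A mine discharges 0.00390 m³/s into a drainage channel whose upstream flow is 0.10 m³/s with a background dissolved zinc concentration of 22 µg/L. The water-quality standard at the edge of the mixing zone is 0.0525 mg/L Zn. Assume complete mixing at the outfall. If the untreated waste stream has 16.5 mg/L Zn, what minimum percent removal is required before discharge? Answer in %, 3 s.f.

22 µg/L = 0.022 mg/L.
Mass balance: 0.0525·0.1039 = 0.0039·Cₑ + 0.1·0.022.
Cₑ = (0.005455 − 0.0022) / 0.0039 = 0.8346 mg/L.
Required removal = 1 − 0.8346/16.5 = 94.94 %.

94.9 %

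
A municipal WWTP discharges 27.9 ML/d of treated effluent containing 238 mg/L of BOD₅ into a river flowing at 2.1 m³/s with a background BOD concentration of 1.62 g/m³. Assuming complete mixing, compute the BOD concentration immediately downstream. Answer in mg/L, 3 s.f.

27.9 ML/d = 0.3229 m³/s.
By mass balance at complete mixing, C = (0.3229·238 + 2.1·1.62) / (0.3229 + 2.1) = 80.26/2.423 = 33.12 mg/L.

33.1 mg/L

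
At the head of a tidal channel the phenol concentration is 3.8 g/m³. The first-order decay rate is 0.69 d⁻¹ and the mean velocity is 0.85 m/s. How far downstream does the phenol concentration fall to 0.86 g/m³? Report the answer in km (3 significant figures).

158 km

From C = C₀·e^(−kt), t = ln(C₀/C)/k = ln(3.8/0.86)/0.69 = 1.486/0.69 = 2.153 d.
Distance = v·t = 0.85 m/s × 1.861e+05 s = 1.581e+05 m = 158.1 km.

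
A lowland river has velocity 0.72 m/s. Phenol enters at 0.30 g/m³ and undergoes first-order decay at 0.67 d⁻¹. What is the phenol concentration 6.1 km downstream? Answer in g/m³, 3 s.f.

0.281 g/m³

Travel time t = 6.1 km / 0.72 m/s = 6100/0.72 = 8472 s = 0.09806 d.
First-order decay: C = 0.30·exp(−0.67·0.09806) = 0.30·0.9364 = 0.2809 g/m³.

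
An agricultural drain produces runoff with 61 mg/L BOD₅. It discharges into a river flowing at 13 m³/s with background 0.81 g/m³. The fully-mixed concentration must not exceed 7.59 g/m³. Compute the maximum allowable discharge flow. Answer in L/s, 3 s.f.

Mass balance at complete mixing: C_std·(Q_w + Q_r) = Q_w·C_e + Q_r·C_b.
Rearranging, Q_w = Q_r·(C_std − C_b)/(C_e − C_std) = 13·(7.59 − 0.81) / (61 − 7.59) = 1.65 m³/s.
= 1650 L/s.

1650 L/s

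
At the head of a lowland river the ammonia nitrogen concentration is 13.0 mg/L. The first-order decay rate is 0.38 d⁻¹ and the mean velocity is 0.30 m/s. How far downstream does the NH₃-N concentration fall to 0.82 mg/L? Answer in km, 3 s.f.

From C = C₀·e^(−kt), t = ln(C₀/C)/k = ln(13.0/0.82)/0.38 = 2.763/0.38 = 7.272 d.
Distance = v·t = 0.30 m/s × 6.283e+05 s = 1.885e+05 m = 188.5 km.

188 km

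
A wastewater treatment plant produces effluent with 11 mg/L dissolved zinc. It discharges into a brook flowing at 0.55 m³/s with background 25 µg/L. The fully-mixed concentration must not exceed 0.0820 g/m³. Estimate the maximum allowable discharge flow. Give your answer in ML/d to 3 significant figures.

25 µg/L = 0.025 mg/L.
Mass balance at complete mixing: C_std·(Q_w + Q_r) = Q_w·C_e + Q_r·C_b.
Rearranging, Q_w = Q_r·(C_std − C_b)/(C_e − C_std) = 0.55·(0.082 − 0.025) / (11 − 0.082) = 0.002871 m³/s.
= 0.2481 ML/d.

0.248 ML/d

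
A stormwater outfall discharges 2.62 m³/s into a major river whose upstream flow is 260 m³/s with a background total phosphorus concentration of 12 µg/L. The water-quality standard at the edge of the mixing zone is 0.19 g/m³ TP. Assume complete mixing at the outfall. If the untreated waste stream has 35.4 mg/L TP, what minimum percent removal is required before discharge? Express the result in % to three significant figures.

12 µg/L = 0.012 mg/L.
Mass balance: 0.19·262.6 = 2.62·Cₑ + 260·0.012.
Cₑ = (49.9 − 3.12) / 2.62 = 17.85 mg/L.
Required removal = 1 − 17.85/35.4 = 49.56 %.

49.6 %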